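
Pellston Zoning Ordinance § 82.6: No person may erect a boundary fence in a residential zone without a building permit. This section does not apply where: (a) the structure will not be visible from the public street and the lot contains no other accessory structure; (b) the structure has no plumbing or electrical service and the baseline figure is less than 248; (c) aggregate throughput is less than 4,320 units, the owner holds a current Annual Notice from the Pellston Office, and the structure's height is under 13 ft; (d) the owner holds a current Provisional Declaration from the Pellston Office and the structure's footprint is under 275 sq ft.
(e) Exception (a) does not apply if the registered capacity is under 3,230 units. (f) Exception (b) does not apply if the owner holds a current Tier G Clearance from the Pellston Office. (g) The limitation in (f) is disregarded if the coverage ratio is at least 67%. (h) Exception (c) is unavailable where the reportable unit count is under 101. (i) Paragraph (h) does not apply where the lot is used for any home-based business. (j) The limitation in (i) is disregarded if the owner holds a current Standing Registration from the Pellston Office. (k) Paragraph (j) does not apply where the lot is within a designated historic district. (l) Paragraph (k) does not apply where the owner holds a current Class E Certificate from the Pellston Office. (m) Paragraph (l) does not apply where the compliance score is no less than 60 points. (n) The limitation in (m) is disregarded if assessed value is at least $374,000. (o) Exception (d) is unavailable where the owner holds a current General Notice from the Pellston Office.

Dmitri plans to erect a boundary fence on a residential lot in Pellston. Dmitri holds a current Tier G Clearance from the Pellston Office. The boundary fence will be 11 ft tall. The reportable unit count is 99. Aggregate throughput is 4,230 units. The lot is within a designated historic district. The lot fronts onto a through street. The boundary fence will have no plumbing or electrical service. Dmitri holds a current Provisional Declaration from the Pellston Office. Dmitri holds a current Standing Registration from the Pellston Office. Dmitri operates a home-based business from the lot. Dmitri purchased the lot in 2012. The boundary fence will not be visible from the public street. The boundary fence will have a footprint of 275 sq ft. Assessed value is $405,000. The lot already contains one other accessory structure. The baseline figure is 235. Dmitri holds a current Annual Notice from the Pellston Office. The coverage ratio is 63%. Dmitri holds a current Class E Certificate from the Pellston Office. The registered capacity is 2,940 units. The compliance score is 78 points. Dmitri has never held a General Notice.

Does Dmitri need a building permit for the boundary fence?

Yes — Dmitri must obtain a building permit.

Exception (a) requires that the lot contains no other accessory structure; but the lot already has another accessory structure, so (a) is unavailable.
All of (b)'s requirements are met (there is no plumbing or electrical service; the baseline figure is 235, less than the 248 limit). But: (f) is triggered — a current Tier G Clearance is held. (g) is not engaged (the coverage ratio is 63%, short of 67%), so (f) stands. (b) is therefore removed.
Exception (c)'s conditions are all satisfied: aggregate throughput is 4,230 units, less than the 4,320 units limit; a current Annual Notice is held; the structure's height is 11 ft, under the 13 ft limit. But applying paragraphs (h)–(n): (h) is engaged — the reportable unit count is 99, under the 101 limit. (i) would limit (h) — a home-based business operates on the lot — but (j) sets (i) aside: (j) operates against (i): a current Standing Registration is held. (k) is triggered (the lot is in a historic district), but is displaced by (l): (l) operates against (k): a current Class E Certificate is held. (m) would limit (l) — the compliance score is 78 points, meeting the 60 points threshold — but (n) sets (m) aside: (n) applies — assessed value is $405,000, meeting the $374,000 threshold. So (c) is unavailable.
Exception (d) does not apply: the structure's footprint is 275 sq ft, not under 275 sq ft.
No exception is made out. Dmitri falls within the general rule.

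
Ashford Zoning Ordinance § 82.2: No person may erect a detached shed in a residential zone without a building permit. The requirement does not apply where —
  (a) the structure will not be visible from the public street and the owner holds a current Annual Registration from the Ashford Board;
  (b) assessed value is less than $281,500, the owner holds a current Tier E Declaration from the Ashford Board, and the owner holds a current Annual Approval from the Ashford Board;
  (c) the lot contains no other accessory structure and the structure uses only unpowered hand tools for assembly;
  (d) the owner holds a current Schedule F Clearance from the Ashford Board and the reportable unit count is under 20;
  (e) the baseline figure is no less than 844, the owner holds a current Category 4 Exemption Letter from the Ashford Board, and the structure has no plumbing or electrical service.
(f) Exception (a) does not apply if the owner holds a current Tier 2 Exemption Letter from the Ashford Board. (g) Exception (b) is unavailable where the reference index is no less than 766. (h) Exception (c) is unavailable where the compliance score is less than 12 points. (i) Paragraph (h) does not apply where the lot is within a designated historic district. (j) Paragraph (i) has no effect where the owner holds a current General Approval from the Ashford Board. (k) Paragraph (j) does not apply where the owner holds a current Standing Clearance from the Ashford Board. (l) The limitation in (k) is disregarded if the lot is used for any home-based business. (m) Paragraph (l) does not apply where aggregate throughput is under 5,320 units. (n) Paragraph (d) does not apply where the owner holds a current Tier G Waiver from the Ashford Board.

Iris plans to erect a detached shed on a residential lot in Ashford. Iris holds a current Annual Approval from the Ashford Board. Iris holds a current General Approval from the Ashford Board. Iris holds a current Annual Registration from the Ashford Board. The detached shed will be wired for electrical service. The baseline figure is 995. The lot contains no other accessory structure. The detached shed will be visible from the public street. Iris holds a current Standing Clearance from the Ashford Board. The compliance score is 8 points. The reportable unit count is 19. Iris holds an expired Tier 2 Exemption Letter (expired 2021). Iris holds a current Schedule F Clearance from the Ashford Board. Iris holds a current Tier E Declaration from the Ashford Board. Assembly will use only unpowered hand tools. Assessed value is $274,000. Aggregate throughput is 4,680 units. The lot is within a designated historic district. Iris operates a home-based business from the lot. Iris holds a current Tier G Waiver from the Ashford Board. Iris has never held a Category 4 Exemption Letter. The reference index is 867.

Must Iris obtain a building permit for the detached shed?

No — exception (c) applies; Iris does not need a building permit.

Exception (a) requires that the structure will not be visible from the public street; but the structure will be visible from the street, so (a) is unavailable.
All of (b)'s requirements are met (assessed value is $274,000, less than the $281,500 limit; a current Tier E Declaration is held; a current Annual Approval is held). Turning to paragraph (g): (g) operates against (b): the reference index is 867, meeting the 766 threshold. Exception (b) does not apply.
All of (c)'s requirements are met (the lot has no other accessory structure; assembly uses only hand tools). Applying paragraphs (h)–(m): (h) operates (the compliance score is 8 points, less than the 12 points limit), but is overridden by (i): (i) operates against (h): the lot is in a historic district. (j) applies (a current General Approval is held), but is itself disapplied by (k): (k) applies — a current Standing Clearance is held. (l) is engaged (a home-based business operates on the lot), but is displaced by (m): (m) is triggered — aggregate throughput is 4,680 units, under the 5,320 units limit. So (c) applies.
Exception (d) is satisfied on its face — a current Schedule F Clearance is held; the reportable unit count is 19, under the 20 limit. Turning to paragraph (n): (n) operates — a current Tier G Waiver is held. Exception (d) does not apply.
Exception (e) fails — no current Category 4 Exemption Letter is held.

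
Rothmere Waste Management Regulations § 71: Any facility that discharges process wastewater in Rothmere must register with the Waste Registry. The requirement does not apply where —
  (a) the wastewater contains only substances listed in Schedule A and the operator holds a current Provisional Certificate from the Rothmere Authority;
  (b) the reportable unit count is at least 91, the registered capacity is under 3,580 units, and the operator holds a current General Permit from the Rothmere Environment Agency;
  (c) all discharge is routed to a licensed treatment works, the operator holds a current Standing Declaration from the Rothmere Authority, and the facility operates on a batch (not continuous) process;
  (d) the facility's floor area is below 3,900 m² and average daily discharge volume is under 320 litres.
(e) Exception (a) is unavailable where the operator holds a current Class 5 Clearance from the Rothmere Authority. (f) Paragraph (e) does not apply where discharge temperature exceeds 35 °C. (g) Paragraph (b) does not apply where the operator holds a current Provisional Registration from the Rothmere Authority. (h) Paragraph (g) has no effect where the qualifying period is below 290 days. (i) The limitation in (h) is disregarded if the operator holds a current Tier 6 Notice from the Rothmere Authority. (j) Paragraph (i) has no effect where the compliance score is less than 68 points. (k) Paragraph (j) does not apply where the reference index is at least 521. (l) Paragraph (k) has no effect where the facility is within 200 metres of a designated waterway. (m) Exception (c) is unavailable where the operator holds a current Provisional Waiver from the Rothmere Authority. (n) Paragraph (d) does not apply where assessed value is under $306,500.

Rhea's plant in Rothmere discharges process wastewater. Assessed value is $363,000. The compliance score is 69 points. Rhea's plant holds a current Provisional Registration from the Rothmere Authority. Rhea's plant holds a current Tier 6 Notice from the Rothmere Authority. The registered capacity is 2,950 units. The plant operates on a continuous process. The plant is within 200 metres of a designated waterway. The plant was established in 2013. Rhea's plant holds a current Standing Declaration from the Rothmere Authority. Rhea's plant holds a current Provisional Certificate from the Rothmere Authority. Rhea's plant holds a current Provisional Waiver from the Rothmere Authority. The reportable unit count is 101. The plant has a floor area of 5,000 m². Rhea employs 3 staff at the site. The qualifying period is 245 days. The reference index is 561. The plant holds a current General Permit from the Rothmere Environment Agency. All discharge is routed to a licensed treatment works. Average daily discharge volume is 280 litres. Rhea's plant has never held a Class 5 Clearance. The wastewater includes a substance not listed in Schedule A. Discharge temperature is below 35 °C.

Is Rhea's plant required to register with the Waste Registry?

Yes — Rhea's plant must register with the Waste Registry.

Exception (a) does not apply: the wastewater includes a non-Schedule-A substance.
Exception (b) is satisfied on its face — the reportable unit count is 101, meeting the 91 threshold; the registered capacity is 2,950 units, under the 3,580 units limit; a current General Permit is held. However, paragraphs (g)–(l) must be considered: (g) operates against (b): a current Provisional Registration is held. (h) would limit (g) — the qualifying period is 245 days, below the 290 days limit — but (i) sets (h) aside: (i) operates against (h): a current Tier 6 Notice is held. (j) is not engaged (the compliance score is 69 points, not less than 68 points), so (i) stands. So (b) is unavailable.
Exception (c) requires that the facility operates on a batch (not continuous) process; but the facility operates on a continuous process, so (c) is unavailable.
Exception (d) requires that the facility's floor area is below 3,900 m²; but the facility's floor area is 5,000 m², not below 3,900 m², so (d) is unavailable.
No exception is made out. Rhea's plant falls within the general rule.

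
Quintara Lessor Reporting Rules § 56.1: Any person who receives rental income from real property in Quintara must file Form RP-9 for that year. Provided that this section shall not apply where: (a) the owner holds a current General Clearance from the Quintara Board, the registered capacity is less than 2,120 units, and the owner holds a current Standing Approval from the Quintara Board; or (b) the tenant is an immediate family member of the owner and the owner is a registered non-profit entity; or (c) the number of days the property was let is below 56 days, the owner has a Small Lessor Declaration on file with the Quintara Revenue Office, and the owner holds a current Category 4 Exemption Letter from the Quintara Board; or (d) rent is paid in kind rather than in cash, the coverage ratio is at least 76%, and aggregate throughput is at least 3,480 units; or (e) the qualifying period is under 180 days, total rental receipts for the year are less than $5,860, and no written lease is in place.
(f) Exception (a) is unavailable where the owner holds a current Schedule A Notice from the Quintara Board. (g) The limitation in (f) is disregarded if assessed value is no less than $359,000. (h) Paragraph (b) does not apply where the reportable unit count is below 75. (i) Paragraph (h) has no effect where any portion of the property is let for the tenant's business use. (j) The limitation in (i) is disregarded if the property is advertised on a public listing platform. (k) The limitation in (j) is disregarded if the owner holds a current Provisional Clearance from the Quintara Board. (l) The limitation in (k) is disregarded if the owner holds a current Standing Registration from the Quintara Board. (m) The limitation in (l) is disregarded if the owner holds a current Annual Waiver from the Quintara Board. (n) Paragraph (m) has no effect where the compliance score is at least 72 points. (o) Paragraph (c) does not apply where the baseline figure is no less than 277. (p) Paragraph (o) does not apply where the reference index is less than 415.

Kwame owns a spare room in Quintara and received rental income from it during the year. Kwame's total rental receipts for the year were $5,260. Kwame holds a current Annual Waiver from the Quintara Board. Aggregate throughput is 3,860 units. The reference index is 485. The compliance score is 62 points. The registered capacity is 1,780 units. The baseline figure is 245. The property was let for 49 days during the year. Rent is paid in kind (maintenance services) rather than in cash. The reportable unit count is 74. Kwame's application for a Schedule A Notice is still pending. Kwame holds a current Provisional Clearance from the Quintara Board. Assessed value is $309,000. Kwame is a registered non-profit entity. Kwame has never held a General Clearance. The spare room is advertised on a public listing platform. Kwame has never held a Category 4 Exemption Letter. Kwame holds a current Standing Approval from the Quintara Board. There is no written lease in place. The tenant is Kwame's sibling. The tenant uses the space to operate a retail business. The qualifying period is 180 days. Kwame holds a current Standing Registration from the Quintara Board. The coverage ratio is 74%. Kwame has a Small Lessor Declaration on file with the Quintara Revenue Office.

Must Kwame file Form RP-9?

Exception (a) does not apply: no current General Clearance is held.
Exception (b): the tenant is an immediate family member; Kwame is a registered non-profit — every condition holds. Under paragraphs (h)–(n): (h) would limit (b) — the reportable unit count is 74, below the 75 limit — but (i) sets (h) aside: (i) applies — the space is let for business use. (j) would limit (i) — the property is publicly advertised — but (k) sets (j) aside: (k) operates against (j): a current Provisional Clearance is held. (l) would limit (k) — a current Standing Registration is held — but (m) sets (l) aside: (m) applies — a current Annual Waiver is held. (n) is inapplicable (the compliance score is 62 points, short of 72 points), so (m) stands. So (b) applies.
Exception (c) fails — there is no Category 4 Exemption Letter in force.
Exception (d) requires that the coverage ratio is at least 76%; but the coverage ratio is 74%, short of 76%, so (d) is unavailable.
Exception (e) requires that the qualifying period is under 180 days; but the qualifying period is 180 days, not under 180 days, so (e) is unavailable.

No — exception (b) applies; Kwame is not required to file Form RP-9.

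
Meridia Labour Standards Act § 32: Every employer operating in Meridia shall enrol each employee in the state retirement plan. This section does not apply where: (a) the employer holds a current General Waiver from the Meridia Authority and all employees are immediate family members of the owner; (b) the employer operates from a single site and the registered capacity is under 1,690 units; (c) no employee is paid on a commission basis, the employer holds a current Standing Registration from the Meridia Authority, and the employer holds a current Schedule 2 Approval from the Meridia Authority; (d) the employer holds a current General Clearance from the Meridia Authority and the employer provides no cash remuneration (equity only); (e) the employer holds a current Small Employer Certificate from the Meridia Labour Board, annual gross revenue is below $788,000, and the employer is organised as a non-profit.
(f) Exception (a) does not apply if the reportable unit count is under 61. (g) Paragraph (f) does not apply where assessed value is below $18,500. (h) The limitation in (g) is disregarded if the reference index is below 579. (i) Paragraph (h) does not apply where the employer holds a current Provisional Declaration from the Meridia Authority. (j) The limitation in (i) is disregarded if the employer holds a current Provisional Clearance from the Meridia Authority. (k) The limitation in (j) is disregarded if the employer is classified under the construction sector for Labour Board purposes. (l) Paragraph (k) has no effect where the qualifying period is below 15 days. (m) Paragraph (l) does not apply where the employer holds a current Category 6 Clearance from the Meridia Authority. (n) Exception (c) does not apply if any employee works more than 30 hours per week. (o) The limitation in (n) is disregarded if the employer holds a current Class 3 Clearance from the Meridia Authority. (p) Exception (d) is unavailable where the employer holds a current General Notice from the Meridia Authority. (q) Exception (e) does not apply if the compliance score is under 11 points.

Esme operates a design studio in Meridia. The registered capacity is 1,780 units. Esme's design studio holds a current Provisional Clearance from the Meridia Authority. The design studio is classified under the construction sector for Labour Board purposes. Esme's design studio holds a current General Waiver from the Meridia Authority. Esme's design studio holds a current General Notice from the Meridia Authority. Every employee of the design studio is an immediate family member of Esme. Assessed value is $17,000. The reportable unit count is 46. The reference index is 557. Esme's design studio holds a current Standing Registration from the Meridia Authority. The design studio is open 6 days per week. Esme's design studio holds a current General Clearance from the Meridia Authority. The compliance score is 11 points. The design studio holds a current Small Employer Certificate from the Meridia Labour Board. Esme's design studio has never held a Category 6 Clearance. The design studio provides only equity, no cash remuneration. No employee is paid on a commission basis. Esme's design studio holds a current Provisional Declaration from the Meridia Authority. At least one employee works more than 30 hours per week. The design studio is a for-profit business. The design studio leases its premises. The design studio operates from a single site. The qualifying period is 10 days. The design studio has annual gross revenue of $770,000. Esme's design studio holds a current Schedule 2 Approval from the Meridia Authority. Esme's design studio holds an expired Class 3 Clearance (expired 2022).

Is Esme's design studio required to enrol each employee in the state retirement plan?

Yes — Esme's design studio must enrol each employee in the state retirement plan.

Exception (a)'s conditions are all satisfied: a current General Waiver is held; every employee is an immediate family member. However, paragraphs (f)–(m) must be considered: (f) operates against (a): the reportable unit count is 46, under the 61 limit. (g) would limit (f) — assessed value is $17,000, below the $18,500 limit — but (h) sets (g) aside: (h) operates against (g): the reference index is 557, below the 579 limit. (i) would limit (h) — a current Provisional Declaration is held — but (j) sets (i) aside: (j) is engaged — a current Provisional Clearance is held. (k) would limit (j) — the design studio is classified under the construction sector — but (l) sets (k) aside: (l) operates against (k): the qualifying period is 10 days, below the 15 days limit. (m), which would lift (l), does not operate here — there is no Category 6 Clearance in force. So (a) is unavailable.
Exception (b) does not apply: the registered capacity is 1,780 units, not under 1,690 units.
All of (c)'s requirements are met (no employee is paid on commission; a current Standing Registration is held; a current Schedule 2 Approval is held). Turning to paragraphs (n)–(o): (n) operates against (c): at least one employee exceeds 30 hours/week. (o), which would lift (n), is not engaged — the Class 3 Clearance is not current. Exception (c) does not apply.
All of (d)'s requirements are met (a current General Clearance is held; remuneration is equity-only). However, paragraph (p) must be considered: (p) applies — a current General Notice is held. So (d) is unavailable.
Exception (e) fails — the employer is for-profit.
Every exception is unavailable, so the rule governs.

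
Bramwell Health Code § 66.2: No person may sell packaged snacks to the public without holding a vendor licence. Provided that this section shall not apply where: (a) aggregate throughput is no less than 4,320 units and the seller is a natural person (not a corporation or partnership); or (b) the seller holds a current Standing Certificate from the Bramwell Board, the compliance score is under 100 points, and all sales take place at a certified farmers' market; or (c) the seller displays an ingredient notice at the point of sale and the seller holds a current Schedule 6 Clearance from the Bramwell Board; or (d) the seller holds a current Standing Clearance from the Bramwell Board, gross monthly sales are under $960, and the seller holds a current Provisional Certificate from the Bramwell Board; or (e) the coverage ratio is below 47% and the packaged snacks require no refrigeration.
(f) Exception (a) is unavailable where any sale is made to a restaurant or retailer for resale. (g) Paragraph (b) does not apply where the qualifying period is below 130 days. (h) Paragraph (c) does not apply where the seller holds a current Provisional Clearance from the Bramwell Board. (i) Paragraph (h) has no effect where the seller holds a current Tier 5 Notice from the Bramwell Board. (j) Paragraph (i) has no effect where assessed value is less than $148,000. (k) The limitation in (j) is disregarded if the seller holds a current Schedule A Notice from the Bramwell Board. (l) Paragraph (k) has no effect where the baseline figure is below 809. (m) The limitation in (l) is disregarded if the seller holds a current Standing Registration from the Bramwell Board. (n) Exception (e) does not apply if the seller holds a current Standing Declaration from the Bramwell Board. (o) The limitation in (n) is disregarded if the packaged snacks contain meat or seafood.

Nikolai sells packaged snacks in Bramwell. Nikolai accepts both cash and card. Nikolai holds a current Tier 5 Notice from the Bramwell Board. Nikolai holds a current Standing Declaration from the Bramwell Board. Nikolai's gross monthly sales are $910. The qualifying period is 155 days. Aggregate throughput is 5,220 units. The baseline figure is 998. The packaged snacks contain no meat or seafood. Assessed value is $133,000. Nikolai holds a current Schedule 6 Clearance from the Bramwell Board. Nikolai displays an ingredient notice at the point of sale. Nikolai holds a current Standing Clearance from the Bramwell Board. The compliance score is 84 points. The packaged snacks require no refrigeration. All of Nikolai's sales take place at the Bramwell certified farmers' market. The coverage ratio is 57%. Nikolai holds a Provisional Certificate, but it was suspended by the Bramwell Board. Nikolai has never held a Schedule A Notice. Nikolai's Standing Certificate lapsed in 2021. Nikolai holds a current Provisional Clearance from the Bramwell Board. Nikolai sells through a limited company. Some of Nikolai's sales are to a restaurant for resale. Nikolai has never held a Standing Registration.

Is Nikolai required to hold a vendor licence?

Exception (a) fails — the seller operates through a limited company.
Exception (b) fails — there is no Standing Certificate in force.
Exception (c): an ingredient notice is displayed; a current Schedule 6 Clearance is held — every condition holds. However, paragraphs (h)–(m) must be considered: (h) operates against (c): a current Provisional Clearance is held. (i) would limit (h) — a current Tier 5 Notice is held — but (j) sets (i) aside: (j) applies — assessed value is $133,000, less than the $148,000 limit. (k) is not engaged (no current Schedule A Notice is held), so (j) stands. Exception (c) does not apply.
Exception (d) requires that the seller holds a current Provisional Certificate from the Bramwell Board; but the Provisional Certificate is not current, so (d) is unavailable.
Exception (e) requires that the coverage ratio is below 47%; but the coverage ratio is 57%, not below 47%, so (e) is unavailable.
No exception displaces § 66.2.

Yes — Nikolai must hold a vendor licence.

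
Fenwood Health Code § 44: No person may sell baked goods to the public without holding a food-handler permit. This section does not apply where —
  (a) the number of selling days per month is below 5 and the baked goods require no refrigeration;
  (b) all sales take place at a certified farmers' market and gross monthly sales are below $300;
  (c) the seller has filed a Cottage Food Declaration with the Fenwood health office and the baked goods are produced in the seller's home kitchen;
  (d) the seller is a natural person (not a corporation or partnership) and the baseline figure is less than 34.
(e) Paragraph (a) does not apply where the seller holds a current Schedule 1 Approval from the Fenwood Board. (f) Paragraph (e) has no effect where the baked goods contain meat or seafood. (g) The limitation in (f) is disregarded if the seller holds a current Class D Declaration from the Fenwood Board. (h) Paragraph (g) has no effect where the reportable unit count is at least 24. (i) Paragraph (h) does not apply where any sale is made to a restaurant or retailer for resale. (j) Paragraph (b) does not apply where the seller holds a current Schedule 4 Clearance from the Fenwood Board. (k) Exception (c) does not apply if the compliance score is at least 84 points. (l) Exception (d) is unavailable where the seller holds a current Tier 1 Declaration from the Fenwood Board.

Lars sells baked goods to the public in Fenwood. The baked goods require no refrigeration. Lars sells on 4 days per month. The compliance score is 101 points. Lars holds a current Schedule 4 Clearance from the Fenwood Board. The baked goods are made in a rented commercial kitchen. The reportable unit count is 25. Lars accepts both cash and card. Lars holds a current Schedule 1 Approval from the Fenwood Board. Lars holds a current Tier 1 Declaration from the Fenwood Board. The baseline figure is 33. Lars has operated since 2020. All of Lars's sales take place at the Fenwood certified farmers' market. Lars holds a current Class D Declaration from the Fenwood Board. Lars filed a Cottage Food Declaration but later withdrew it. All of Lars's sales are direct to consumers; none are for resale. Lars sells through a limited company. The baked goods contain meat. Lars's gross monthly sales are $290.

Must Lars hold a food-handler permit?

Exception (a)'s conditions are all satisfied: the number of selling days per month is 4, below the 5 limit; the baked goods are shelf-stable. As to paragraphs (e)–(i): (e) would limit (a) — a current Schedule 1 Approval is held — but (f) sets (e) aside: (f) operates against (e): the baked goods contain meat. (g) is triggered (a current Class D Declaration is held), but is overridden by (h): (h) operates against (g): the reportable unit count is 25, meeting the 24 threshold. (i), which would lift (h), does not operate here — no sales are for resale. So (a) applies.
Exception (b): all sales are at a certified farmers' market; gross monthly sales are $290, below the $300 limit — every condition holds. However, paragraph (j) must be considered: (j) applies — a current Schedule 4 Clearance is held. So (b) is unavailable.
Exception (c) fails — the Cottage Food Declaration was withdrawn.
Exception (d) requires that the seller is a natural person (not a corporation or partnership); but the seller operates through a limited company, so (d) is unavailable.

No — exception (a) applies; Lars is not required to hold a food-handler permit.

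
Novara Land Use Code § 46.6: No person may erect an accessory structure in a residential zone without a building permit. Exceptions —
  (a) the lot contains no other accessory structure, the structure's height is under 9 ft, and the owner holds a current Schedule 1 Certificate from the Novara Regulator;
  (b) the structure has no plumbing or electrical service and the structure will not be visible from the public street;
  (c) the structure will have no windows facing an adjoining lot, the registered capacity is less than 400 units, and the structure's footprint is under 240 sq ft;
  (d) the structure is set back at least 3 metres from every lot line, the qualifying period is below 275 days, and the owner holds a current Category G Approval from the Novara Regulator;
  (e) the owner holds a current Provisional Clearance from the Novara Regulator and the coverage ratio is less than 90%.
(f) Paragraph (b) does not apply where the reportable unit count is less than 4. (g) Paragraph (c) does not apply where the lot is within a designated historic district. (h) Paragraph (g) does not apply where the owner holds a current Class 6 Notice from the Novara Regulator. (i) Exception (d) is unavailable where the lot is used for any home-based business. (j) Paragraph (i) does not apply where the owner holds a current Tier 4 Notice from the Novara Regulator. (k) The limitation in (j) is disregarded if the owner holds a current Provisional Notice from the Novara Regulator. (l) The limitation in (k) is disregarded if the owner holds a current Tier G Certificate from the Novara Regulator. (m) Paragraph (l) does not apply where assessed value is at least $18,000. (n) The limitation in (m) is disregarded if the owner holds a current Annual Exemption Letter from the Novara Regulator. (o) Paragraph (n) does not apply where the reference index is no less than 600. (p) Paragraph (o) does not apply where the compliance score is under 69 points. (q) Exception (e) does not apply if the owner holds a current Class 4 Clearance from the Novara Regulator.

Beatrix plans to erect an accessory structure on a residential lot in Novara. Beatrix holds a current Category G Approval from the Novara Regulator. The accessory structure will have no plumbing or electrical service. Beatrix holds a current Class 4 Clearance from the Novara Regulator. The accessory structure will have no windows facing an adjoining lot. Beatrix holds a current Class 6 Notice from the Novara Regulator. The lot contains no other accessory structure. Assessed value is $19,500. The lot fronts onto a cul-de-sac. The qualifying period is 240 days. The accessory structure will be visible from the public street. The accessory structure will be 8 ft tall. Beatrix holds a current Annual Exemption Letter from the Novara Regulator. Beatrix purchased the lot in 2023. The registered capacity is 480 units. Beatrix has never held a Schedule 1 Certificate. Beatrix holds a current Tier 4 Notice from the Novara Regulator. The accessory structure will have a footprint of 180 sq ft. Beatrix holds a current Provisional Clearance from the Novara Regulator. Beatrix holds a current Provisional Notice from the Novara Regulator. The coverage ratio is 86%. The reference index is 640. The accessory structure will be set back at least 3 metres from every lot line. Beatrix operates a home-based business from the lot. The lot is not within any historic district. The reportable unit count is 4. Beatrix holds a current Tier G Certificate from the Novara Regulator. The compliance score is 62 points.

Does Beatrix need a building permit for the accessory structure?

No — exception (d) applies; Beatrix does not need a building permit.

Exception (a) does not apply: no current Schedule 1 Certificate is held.
Exception (b) fails — the structure will be visible from the street.
Exception (c) requires that the registered capacity is less than 400 units; but the registered capacity is 480 units, not less than 400 units, so (c) is unavailable.
Exception (d) is satisfied on its face — the setback is at least 3 m on every side; the qualifying period is 240 days, below the 275 days limit; a current Category G Approval is held. Applying paragraphs (i)–(p): (i) is engaged (a home-based business operates on the lot), but is set aside by (j): (j) is triggered — a current Tier 4 Notice is held. (k) would limit (j) — a current Provisional Notice is held — but (l) sets (k) aside: (l) operates against (k): a current Tier G Certificate is held. (m) operates (assessed value is $19,500, meeting the $18,000 threshold), but is displaced by (n): (n) operates against (m): a current Annual Exemption Letter is held. (o) is engaged (the reference index is 640, meeting the 600 threshold), but is itself disapplied by (p): (p) operates against (o): the compliance score is 62 points, under the 69 points limit. Exception (d) stands.
Exception (e)'s conditions are all satisfied: a current Provisional Clearance is held; the coverage ratio is 86%, less than the 90% limit. Turning to paragraph (q): (q) operates against (e): a current Class 4 Clearance is held. So (e) is unavailable.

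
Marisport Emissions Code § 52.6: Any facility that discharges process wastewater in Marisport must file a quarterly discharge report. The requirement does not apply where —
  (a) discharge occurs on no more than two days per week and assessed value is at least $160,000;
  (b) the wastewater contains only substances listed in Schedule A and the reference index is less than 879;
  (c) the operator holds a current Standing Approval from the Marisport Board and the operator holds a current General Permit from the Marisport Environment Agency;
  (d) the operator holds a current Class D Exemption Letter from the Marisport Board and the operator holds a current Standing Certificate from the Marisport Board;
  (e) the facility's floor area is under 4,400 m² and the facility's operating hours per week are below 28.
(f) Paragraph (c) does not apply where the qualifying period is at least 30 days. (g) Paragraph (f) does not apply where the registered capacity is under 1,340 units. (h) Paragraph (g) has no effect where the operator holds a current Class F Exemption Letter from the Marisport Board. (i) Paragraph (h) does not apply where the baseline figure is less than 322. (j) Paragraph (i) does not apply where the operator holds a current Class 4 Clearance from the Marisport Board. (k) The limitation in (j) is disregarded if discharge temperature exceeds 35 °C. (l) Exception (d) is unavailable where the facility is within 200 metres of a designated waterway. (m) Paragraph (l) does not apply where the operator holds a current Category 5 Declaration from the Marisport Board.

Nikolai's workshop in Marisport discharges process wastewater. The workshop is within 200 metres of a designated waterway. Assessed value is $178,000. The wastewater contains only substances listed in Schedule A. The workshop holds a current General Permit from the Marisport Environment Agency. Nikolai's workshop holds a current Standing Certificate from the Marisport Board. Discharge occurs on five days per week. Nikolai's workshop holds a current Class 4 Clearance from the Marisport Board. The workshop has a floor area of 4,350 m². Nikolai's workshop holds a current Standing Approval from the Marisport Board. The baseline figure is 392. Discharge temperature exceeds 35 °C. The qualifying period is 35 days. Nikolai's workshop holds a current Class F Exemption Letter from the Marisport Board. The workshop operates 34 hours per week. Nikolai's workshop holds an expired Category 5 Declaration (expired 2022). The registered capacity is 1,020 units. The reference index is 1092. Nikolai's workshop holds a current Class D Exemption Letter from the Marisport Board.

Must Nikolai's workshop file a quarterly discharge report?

Exception (a) fails — discharge occurs on five days per week.
Exception (b) fails — the reference index is 1,092, not less than 879.
Exception (c) is satisfied on its face — a current Standing Approval is held; a current General Permit is held. But: (f) applies — the qualifying period is 35 days, meeting the 30 days threshold. (g) would limit (f) — the registered capacity is 1,020 units, under the 1,340 units limit — but (h) sets (g) aside: (h) operates against (g): a current Class F Exemption Letter is held. (i) is not engaged (the baseline figure is 392, not less than 322), so (h) stands. (c) is therefore removed.
All of (d)'s requirements are met (a current Class D Exemption Letter is held; a current Standing Certificate is held). But applying paragraphs (l)–(m): (l) is triggered — the workshop is within 200 m of a designated waterway. (m), which would lift (l), is not triggered — the Category 5 Declaration is not current. So (d) is unavailable.
Exception (e) requires that the facility's operating hours per week are below 28; but the facility's operating hours per week are 34, not below 28, so (e) is unavailable.
No exception displaces § 52.6.

Yes — Nikolai's workshop must file a quarterly discharge report.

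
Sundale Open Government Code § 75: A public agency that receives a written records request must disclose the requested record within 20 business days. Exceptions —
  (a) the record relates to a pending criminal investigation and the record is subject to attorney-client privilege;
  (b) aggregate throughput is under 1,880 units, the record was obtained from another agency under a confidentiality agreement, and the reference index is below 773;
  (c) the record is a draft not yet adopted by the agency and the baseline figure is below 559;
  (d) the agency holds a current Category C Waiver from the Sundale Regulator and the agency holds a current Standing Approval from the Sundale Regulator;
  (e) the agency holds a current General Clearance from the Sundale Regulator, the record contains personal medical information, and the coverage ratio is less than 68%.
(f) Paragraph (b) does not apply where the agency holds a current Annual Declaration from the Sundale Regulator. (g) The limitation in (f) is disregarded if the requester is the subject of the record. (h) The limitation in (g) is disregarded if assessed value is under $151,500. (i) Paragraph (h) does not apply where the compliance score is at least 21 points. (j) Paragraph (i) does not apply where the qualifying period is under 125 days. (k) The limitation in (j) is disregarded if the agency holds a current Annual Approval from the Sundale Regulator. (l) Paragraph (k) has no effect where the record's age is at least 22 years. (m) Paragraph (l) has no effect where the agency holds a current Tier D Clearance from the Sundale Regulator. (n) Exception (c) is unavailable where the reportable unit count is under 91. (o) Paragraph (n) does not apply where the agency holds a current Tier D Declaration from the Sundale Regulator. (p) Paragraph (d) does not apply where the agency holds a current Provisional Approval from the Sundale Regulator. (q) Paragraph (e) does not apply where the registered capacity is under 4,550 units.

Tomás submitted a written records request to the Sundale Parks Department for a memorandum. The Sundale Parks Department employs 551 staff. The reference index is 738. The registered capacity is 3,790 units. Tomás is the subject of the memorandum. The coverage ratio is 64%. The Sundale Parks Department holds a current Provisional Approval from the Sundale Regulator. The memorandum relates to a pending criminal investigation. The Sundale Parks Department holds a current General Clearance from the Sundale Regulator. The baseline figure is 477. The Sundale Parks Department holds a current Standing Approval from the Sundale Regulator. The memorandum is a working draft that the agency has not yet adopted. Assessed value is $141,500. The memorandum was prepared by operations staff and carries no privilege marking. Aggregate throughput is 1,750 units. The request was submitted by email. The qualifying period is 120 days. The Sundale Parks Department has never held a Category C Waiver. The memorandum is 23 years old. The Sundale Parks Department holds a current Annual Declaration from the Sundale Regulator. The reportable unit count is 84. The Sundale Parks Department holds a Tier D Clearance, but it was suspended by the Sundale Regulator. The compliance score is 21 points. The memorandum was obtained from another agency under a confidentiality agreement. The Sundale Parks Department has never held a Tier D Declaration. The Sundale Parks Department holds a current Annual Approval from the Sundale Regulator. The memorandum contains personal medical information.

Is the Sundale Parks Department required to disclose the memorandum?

Yes — the Sundale Parks Department must disclose the memorandum.

Exception (a) requires that the record is subject to attorney-client privilege; but the memorandum carries no privilege marking, so (a) is unavailable.
Exception (b) is satisfied on its face — aggregate throughput is 1,750 units, under the 1,880 units limit; the memorandum was obtained under a confidentiality agreement; the reference index is 738, below the 773 limit. But applying paragraphs (f)–(m): (f) operates against (b): a current Annual Declaration is held. (g) would limit (f) — Tomás is the subject of the memorandum — but (h) sets (g) aside: (h) operates against (g): assessed value is $141,500, under the $151,500 limit. (i) is triggered (the compliance score is 21 points, meeting the 21 points threshold), but is overridden by (j): (j) is engaged — the qualifying period is 120 days, under the 125 days limit. (k) would limit (j) — a current Annual Approval is held — but (l) sets (k) aside: (l) is engaged — the record's age is 23 years, meeting the 22 years threshold. (m), which would lift (l), does not operate here — the Tier D Clearance is not current. So (b) is unavailable.
Exception (c) is satisfied on its face — the memorandum is an unadopted draft; the baseline figure is 477, below the 559 limit. Turning to paragraphs (n)–(o): (n) is triggered — the reportable unit count is 84, under the 91 limit. (o) is not engaged (the Tier D Declaration is not current), so (n) stands. So (c) is unavailable.
Exception (d) does not apply: there is no Category C Waiver in force.
Exception (e): a current General Clearance is held; the memorandum contains personal medical information; the coverage ratio is 64%, less than the 68% limit — every condition holds. But: (q) operates against (e): the registered capacity is 3,790 units, under the 4,550 units limit. Exception (e) does not apply.
No exception displaces § 75.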